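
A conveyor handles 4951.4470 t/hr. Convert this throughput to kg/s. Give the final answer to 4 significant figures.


m_dot = 4951.4470 * 1000 / 3600
m_dot = 1375 kg/s


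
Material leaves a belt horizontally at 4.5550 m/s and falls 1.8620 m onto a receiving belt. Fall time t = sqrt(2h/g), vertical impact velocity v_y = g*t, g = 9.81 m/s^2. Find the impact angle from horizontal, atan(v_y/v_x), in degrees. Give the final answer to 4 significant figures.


t = sqrt(2*1.8620/9.81) = 0.616127 s
v_y = 9.81 * 0.616127 = 6.04421 m/s
angle = atan(6.04421 / 4.5550) = 53.00 deg


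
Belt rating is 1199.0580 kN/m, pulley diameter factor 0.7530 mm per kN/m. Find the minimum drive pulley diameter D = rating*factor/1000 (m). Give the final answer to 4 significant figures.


D = 1199.0580 * 0.7530 / 1000
D = 0.9029 m


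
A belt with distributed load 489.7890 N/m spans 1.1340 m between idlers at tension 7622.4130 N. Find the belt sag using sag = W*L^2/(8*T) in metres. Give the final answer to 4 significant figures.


sag = 489.7890 * 1.1340^2 / (8 * 7622.4130)
sag = 0.01033 m


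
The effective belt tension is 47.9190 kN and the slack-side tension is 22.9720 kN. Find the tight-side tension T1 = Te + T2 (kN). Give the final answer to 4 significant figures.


T1 = Te + T2 = 47.9190 + 22.9720
T1 = 70.89 kN


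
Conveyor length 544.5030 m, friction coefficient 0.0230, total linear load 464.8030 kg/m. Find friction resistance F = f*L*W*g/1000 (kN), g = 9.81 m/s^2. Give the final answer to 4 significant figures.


F = 0.0230 * 544.5030 * 464.8030 * 9.81 / 1000
F = 57.10 kN


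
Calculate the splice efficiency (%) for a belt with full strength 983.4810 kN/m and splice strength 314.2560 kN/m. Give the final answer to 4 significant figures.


Eff = 314.2560 / 983.4810 * 100
Eff = 31.95 %


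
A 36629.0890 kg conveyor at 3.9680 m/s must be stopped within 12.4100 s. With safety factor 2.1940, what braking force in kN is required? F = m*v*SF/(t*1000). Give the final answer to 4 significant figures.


F = 36629.0890 * 3.9680 / 12.4100 * 2.1940 / 1000
F = 25.70 kN


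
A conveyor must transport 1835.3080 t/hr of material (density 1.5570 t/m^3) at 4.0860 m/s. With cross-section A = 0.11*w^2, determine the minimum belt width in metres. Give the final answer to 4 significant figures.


A_req = 1835.3080 / (4.0860 * 1.5570 * 3600) = 0.0801345 m^2
w = sqrt(0.0801345 / 0.11)
w = 0.8535 m


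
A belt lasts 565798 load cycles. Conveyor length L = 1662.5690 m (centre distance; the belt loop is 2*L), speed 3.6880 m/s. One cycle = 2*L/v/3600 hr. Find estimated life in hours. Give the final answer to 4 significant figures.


cycle_time = 2 * 1662.5690 / 3.6880 / 3600 = 0.250447 hr
life = 565798 * 0.250447 = 141700 hours


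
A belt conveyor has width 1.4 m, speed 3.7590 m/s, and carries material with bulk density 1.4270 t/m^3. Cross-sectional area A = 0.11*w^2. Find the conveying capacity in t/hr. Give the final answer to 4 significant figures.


A = 0.11 * 1.4^2 = 0.2156 m^2
C = 0.2156 * 3.7590 * 1.4270 * 3600
C = 4163 t/hr


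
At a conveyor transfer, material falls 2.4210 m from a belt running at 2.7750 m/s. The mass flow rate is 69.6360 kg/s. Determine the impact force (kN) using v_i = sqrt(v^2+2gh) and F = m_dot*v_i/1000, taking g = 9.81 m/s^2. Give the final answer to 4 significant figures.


v_i = sqrt(2.7750^2 + 2*9.81*2.4210) = 7.42971 m/s
F = 69.6360 * 7.42971 / 1000
F = 0.5174 kN


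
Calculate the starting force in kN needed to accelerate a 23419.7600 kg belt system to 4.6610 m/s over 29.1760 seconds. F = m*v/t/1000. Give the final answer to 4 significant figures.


F = 23419.7600 * 4.6610 / 29.1760 / 1000
F = 3.741 kN


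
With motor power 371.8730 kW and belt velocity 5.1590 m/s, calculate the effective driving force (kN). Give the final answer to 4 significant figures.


Te = P / v = 371.8730 / 5.1590
Te = 72.08 kN


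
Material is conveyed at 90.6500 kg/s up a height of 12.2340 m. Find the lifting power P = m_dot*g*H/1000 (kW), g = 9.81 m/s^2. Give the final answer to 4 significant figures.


P = 90.6500 * 9.81 * 12.2340 / 1000
P = 10.88 kW


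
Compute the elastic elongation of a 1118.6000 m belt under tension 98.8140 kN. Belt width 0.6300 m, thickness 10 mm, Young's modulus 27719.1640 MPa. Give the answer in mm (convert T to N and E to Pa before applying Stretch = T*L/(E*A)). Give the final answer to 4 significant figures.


A = 0.6300 * 0.01 = 0.00630 m^2
Stretch = 98.8140*1000 * 1118.6000 / (27719.1640e6 * 0.00630) * 1000
Stretch = 633.0 mm


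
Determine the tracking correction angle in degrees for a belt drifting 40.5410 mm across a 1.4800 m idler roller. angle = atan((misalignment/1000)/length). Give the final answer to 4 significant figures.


misalign_m = 40.5410 / 1000 = 0.040541 m
angle = atan(0.040541 / 1.4800)
angle = 1.569 deg


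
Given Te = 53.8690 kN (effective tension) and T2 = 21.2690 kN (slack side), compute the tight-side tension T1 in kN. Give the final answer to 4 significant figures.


T1 = Te + T2 = 53.8690 + 21.2690
T1 = 75.14 kN


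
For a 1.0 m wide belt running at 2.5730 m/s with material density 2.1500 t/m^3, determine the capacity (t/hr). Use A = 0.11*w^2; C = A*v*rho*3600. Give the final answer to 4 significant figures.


A = 0.11 * 1.0^2 = 0.11 m^2
C = 0.11 * 2.5730 * 2.1500 * 3600
C = 2191 t/hr


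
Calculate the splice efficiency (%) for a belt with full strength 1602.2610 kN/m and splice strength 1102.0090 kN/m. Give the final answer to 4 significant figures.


Eff = 1102.0090 / 1602.2610 * 100
Eff = 68.78 %


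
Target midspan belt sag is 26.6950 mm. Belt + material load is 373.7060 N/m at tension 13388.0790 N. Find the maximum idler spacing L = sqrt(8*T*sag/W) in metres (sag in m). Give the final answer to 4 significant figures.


sag = 26.6950/1000 = 0.026695 m
L = sqrt(8 * 13388.0790 * 0.026695 / 373.7060)
L = 2.766 m


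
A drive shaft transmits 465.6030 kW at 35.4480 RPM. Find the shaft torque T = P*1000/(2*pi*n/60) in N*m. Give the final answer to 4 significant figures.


omega = 2*pi*35.4480/60 = 3.71211 rad/s
T = 465.6030*1000 / 3.71211
T = 125400 N*m


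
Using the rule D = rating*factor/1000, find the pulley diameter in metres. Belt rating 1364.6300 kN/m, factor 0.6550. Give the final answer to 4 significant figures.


D = 1364.6300 * 0.6550 / 1000
D = 0.8938 m


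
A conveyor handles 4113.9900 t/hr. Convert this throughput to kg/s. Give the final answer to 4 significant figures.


m_dot = 4113.9900 * 1000 / 3600
m_dot = 1143 kg/s


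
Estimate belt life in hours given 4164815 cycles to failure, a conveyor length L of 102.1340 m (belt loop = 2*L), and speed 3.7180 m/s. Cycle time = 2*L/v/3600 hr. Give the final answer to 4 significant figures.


cycle_time = 2 * 102.1340 / 3.7180 / 3600 = 0.0152612 hr
life = 4164815 * 0.0152612 = 63560 hours


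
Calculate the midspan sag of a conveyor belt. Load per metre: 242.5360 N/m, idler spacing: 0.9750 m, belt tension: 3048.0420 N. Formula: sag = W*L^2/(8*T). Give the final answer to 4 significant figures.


sag = 242.5360 * 0.9750^2 / (8 * 3048.0420)
sag = 0.009455 m


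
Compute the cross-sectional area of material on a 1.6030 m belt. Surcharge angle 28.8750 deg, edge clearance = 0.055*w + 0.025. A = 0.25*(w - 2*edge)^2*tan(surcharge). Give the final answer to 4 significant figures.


edge = 0.055*1.6030 + 0.025 = 0.113165 m
ew = 1.6030 - 2*0.113165 = 1.37667 m
A = 0.25 * 1.37667^2 * tan(28.8750 deg)
A = 0.2613 m^2


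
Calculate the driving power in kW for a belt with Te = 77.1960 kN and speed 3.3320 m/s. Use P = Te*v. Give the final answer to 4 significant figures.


P = Te * v = 77.1960 * 3.3320
P = 257.2 kW


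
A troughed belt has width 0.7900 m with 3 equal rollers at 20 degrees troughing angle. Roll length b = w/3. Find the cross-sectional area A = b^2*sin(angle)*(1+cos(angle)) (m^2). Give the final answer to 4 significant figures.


b = 0.7900/3 = 0.263333 m
A = 0.263333^2 * sin(20 deg) * (1 + cos(20 deg))
A = 0.04600 m^2


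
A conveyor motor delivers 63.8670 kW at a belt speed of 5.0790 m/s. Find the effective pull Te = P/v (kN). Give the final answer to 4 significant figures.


Te = P / v = 63.8670 / 5.0790
Te = 12.57 kN


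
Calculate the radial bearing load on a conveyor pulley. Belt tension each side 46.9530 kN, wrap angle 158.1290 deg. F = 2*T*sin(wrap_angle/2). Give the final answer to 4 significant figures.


F = 2 * 46.9530 * sin(158.1290/2 deg)
F = 92.20 kN


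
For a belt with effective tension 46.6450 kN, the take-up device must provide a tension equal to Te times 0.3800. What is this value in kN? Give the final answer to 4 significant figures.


T_tu = 46.6450 * 0.3800
T_tu = 17.73 kN


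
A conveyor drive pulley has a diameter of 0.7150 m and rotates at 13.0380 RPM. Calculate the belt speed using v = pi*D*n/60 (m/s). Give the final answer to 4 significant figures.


v = pi * 0.7150 * 13.0380 / 60
v = 0.4881 m/s


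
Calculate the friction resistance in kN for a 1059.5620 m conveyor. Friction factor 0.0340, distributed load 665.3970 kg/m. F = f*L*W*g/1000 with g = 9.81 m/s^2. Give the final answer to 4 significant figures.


F = 0.0340 * 1059.5620 * 665.3970 * 9.81 / 1000
F = 235.2 kN


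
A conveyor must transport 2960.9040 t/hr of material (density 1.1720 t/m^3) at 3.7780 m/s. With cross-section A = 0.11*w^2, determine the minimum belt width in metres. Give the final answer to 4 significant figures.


A_req = 2960.9040 / (3.7780 * 1.1720 * 3600) = 0.185751 m^2
w = sqrt(0.185751 / 0.11)
w = 1.299 m


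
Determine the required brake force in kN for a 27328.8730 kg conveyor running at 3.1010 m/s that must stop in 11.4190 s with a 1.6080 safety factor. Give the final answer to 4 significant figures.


F = 27328.8730 * 3.1010 / 11.4190 * 1.6080 / 1000
F = 11.93 kN


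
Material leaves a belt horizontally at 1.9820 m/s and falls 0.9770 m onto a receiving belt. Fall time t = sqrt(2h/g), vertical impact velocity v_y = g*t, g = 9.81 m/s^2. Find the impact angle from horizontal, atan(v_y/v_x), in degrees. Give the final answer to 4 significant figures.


t = sqrt(2*0.9770/9.81) = 0.446301 s
v_y = 9.81 * 0.446301 = 4.37821 m/s
angle = atan(4.37821 / 1.9820) = 65.64 deg


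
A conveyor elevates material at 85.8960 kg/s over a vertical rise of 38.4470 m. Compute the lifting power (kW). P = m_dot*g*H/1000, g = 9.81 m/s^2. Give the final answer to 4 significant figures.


P = 85.8960 * 9.81 * 38.4470 / 1000
P = 32.40 kW


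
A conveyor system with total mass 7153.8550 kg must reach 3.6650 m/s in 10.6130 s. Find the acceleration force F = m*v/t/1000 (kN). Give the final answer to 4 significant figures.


F = 7153.8550 * 3.6650 / 10.6130 / 1000
F = 2.470 kN


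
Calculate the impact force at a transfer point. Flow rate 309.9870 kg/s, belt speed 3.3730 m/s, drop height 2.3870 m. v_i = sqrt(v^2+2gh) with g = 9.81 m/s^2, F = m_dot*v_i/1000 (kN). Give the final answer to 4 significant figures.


v_i = sqrt(3.3730^2 + 2*9.81*2.3870) = 7.62955 m/s
F = 309.9870 * 7.62955 / 1000
F = 2.365 kN


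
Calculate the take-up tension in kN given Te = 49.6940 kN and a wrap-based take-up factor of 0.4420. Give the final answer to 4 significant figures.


T_tu = 49.6940 * 0.4420
T_tu = 21.96 kN


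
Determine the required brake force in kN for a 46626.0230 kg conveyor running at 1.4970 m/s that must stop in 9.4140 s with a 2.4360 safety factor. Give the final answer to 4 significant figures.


F = 46626.0230 * 1.4970 / 9.4140 * 2.4360 / 1000
F = 18.06 kN


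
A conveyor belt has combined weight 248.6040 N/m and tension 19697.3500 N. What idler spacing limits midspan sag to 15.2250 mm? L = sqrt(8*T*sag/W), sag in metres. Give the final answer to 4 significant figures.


sag = 15.2250/1000 = 0.015225 m
L = sqrt(8 * 19697.3500 * 0.015225 / 248.6040)
L = 3.107 m


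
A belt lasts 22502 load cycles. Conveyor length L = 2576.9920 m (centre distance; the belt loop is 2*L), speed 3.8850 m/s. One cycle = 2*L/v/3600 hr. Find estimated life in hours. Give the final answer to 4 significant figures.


cycle_time = 2 * 2576.9920 / 3.8850 / 3600 = 0.36851 hr
life = 22502 * 0.36851 = 8292 hours


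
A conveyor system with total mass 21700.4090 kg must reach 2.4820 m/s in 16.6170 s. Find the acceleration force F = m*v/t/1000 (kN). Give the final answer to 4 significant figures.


F = 21700.4090 * 2.4820 / 16.6170 / 1000
F = 3.241 kN


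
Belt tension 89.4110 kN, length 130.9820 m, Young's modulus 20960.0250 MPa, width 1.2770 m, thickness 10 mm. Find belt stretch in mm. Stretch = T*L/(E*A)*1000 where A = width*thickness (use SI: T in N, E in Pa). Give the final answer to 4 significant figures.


A = 1.2770 * 0.01 = 0.01277 m^2
Stretch = 89.4110*1000 * 130.9820 / (20960.0250e6 * 0.01277) * 1000
Stretch = 43.75 mm


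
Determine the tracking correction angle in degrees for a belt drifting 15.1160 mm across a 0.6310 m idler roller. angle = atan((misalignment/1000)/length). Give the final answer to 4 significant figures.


misalign_m = 15.1160 / 1000 = 0.015116 m
angle = atan(0.015116 / 0.6310)
angle = 1.372 deg


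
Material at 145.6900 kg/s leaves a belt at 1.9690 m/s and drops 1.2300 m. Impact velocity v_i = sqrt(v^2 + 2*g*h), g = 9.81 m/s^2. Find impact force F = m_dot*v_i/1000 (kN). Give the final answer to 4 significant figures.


v_i = sqrt(1.9690^2 + 2*9.81*1.2300) = 5.29241 m/s
F = 145.6900 * 5.29241 / 1000
F = 0.7711 kN


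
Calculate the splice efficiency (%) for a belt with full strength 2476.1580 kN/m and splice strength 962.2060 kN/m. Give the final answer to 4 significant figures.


Eff = 962.2060 / 2476.1580 * 100
Eff = 38.86 %


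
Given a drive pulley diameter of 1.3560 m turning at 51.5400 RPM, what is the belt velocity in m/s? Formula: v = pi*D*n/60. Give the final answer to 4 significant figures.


v = pi * 1.3560 * 51.5400 / 60
v = 3.659 m/s


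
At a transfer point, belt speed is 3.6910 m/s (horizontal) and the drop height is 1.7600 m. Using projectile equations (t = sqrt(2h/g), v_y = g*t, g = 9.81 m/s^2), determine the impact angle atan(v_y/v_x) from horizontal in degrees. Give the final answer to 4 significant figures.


t = sqrt(2*1.7600/9.81) = 0.599014 s
v_y = 9.81 * 0.599014 = 5.87633 m/s
angle = atan(5.87633 / 3.6910) = 57.87 deg


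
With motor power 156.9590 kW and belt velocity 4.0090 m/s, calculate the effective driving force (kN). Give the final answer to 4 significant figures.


Te = P / v = 156.9590 / 4.0090
Te = 39.15 kN


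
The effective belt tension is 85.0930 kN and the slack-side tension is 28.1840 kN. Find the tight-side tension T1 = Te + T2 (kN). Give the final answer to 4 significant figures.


T1 = Te + T2 = 85.0930 + 28.1840
T1 = 113.3 kN


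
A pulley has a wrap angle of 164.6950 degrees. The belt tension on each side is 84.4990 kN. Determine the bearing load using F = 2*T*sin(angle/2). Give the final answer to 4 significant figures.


F = 2 * 84.4990 * sin(164.6950/2 deg)
F = 167.5 kN


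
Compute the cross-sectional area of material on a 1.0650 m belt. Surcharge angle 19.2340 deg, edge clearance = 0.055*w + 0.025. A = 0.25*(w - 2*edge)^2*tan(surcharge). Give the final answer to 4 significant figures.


edge = 0.055*1.0650 + 0.025 = 0.083575 m
ew = 1.0650 - 2*0.083575 = 0.89785 m
A = 0.25 * 0.89785^2 * tan(19.2340 deg)
A = 0.07032 m^2


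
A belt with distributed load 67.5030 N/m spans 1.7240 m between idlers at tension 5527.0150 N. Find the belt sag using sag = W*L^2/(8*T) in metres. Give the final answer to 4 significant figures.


sag = 67.5030 * 1.7240^2 / (8 * 5527.0150)
sag = 0.004538 m


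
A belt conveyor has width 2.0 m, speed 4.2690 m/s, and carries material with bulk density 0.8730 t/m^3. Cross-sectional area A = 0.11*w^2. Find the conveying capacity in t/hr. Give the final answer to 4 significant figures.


A = 0.11 * 2.0^2 = 0.44 m^2
C = 0.44 * 4.2690 * 0.8730 * 3600
C = 5903 t/hr


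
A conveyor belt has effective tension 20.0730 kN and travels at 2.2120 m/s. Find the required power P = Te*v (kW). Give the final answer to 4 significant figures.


P = Te * v = 20.0730 * 2.2120
P = 44.40 kW


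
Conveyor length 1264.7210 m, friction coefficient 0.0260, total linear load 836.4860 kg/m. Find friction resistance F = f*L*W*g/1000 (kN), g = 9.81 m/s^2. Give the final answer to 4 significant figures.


F = 0.0260 * 1264.7210 * 836.4860 * 9.81 / 1000
F = 269.8 kN


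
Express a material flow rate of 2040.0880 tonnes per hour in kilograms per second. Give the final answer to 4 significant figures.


m_dot = 2040.0880 * 1000 / 3600
m_dot = 566.7 kg/s


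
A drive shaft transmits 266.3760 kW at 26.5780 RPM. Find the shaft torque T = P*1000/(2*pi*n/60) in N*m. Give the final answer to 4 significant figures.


omega = 2*pi*26.5780/60 = 2.78324 rad/s
T = 266.3760*1000 / 2.78324
T = 95710 N*m


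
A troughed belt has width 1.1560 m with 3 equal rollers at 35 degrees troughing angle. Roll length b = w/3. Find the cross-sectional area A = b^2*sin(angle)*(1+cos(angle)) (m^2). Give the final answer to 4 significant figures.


b = 1.1560/3 = 0.385333 m
A = 0.385333^2 * sin(35 deg) * (1 + cos(35 deg))
A = 0.1549 m^2


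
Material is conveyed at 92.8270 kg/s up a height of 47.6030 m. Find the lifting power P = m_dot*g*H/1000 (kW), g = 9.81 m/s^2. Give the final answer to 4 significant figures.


P = 92.8270 * 9.81 * 47.6030 / 1000
P = 43.35 kW


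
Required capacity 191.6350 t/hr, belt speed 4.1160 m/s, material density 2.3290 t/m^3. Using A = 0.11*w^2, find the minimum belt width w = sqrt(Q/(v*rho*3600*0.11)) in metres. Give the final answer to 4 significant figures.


A_req = 191.6350 / (4.1160 * 2.3290 * 3600) = 0.005553 m^2
w = sqrt(0.005553 / 0.11)
w = 0.2247 m


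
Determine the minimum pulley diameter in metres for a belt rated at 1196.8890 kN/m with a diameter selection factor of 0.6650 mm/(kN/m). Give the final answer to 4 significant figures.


D = 1196.8890 * 0.6650 / 1000
D = 0.7959 m


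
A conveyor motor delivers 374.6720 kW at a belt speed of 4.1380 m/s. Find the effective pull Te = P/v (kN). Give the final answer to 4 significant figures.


Te = P / v = 374.6720 / 4.1380
Te = 90.54 kN


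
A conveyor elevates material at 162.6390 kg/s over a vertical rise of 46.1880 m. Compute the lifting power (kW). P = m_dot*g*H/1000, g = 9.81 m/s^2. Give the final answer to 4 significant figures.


P = 162.6390 * 9.81 * 46.1880 / 1000
P = 73.69 kW


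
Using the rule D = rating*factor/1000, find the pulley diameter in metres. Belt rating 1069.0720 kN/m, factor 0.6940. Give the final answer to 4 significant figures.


D = 1069.0720 * 0.6940 / 1000
D = 0.7419 m


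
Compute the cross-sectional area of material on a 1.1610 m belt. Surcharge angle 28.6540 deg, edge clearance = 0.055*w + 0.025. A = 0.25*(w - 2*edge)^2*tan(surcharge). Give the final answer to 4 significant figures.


edge = 0.055*1.1610 + 0.025 = 0.088855 m
ew = 1.1610 - 2*0.088855 = 0.98329 m
A = 0.25 * 0.98329^2 * tan(28.6540 deg)
A = 0.1321 m^2


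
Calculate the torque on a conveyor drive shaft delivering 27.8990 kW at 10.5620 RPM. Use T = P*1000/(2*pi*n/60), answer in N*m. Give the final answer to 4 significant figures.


omega = 2*pi*10.5620/60 = 1.10605 rad/s
T = 27.8990*1000 / 1.10605
T = 25220 N*m


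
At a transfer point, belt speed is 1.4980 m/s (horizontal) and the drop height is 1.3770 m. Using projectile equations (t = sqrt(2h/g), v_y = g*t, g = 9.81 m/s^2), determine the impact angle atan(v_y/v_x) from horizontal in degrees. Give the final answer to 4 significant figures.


t = sqrt(2*1.3770/9.81) = 0.529843 s
v_y = 9.81 * 0.529843 = 5.19776 m/s
angle = atan(5.19776 / 1.4980) = 73.92 deg


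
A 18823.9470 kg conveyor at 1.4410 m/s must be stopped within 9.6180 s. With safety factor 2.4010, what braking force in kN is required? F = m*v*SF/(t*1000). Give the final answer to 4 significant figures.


F = 18823.9470 * 1.4410 / 9.6180 * 2.4010 / 1000
F = 6.771 kN


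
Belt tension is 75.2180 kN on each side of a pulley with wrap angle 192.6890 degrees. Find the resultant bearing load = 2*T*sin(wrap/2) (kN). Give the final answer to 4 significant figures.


F = 2 * 75.2180 * sin(192.6890/2 deg)
F = 149.5 kN


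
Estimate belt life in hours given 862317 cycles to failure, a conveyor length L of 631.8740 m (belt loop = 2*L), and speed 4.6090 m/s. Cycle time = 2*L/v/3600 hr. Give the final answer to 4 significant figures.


cycle_time = 2 * 631.8740 / 4.6090 / 3600 = 0.0761643 hr
life = 862317 * 0.0761643 = 65680 hours


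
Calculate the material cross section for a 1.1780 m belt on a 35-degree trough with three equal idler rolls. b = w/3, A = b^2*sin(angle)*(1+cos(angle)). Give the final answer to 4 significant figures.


b = 1.1780/3 = 0.392667 m
A = 0.392667^2 * sin(35 deg) * (1 + cos(35 deg))
A = 0.1609 m^2


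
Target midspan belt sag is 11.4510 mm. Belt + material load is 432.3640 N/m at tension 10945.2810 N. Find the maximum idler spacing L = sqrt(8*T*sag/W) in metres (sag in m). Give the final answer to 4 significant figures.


sag = 11.4510/1000 = 0.011451 m
L = sqrt(8 * 10945.2810 * 0.011451 / 432.3640)
L = 1.523 m


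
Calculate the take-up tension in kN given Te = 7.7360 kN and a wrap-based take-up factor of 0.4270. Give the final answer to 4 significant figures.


T_tu = 7.7360 * 0.4270
T_tu = 3.303 kN


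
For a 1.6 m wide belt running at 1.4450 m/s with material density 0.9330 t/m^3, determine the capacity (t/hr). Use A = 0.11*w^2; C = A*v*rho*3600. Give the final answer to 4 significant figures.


A = 0.11 * 1.6^2 = 0.2816 m^2
C = 0.2816 * 1.4450 * 0.9330 * 3600
C = 1367 t/hr


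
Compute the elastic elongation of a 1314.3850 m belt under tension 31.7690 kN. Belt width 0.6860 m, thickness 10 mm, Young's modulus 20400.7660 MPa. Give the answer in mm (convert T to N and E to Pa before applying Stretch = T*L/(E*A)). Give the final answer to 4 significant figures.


A = 0.6860 * 0.01 = 0.00686 m^2
Stretch = 31.7690*1000 * 1314.3850 / (20400.7660e6 * 0.00686) * 1000
Stretch = 298.4 mm


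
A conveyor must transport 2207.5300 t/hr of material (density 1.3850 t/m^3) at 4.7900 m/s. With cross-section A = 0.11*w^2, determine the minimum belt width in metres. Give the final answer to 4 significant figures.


A_req = 2207.5300 / (4.7900 * 1.3850 * 3600) = 0.0924313 m^2
w = sqrt(0.0924313 / 0.11)
w = 0.9167 m


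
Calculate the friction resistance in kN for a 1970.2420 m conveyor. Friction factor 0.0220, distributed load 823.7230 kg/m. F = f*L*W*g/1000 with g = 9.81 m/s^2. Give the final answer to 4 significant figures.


F = 0.0220 * 1970.2420 * 823.7230 * 9.81 / 1000
F = 350.3 kN


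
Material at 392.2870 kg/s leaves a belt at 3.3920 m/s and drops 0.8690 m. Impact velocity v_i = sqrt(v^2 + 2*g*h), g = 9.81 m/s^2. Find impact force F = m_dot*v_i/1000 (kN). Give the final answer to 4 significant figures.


v_i = sqrt(3.3920^2 + 2*9.81*0.8690) = 5.34373 m/s
F = 392.2870 * 5.34373 / 1000
F = 2.096 kN


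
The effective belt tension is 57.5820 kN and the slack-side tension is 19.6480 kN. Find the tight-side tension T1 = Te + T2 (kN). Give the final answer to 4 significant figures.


T1 = Te + T2 = 57.5820 + 19.6480
T1 = 77.23 kN


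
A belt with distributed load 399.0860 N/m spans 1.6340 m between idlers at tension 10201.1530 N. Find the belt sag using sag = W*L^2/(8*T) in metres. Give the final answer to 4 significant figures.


sag = 399.0860 * 1.6340^2 / (8 * 10201.1530)
sag = 0.01306 m


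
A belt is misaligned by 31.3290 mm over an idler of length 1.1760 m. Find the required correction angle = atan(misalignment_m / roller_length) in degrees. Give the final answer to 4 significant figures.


misalign_m = 31.3290 / 1000 = 0.031329 m
angle = atan(0.031329 / 1.1760)
angle = 1.526 deg


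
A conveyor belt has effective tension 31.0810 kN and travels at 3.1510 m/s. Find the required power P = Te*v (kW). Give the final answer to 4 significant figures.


P = Te * v = 31.0810 * 3.1510
P = 97.94 kW


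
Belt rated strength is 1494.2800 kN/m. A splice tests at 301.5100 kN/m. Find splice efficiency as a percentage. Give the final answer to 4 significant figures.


Eff = 301.5100 / 1494.2800 * 100
Eff = 20.18 %


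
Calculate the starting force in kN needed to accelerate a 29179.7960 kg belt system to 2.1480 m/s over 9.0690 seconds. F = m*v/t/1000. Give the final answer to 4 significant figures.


F = 29179.7960 * 2.1480 / 9.0690 / 1000
F = 6.911 kN


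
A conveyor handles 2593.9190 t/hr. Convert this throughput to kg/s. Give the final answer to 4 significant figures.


m_dot = 2593.9190 * 1000 / 3600
m_dot = 720.5 kg/s


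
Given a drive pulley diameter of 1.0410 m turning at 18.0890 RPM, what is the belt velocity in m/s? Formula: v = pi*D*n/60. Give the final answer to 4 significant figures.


v = pi * 1.0410 * 18.0890 / 60
v = 0.9860 m/s


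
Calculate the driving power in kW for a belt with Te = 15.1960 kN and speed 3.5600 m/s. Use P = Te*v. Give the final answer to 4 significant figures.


P = Te * v = 15.1960 * 3.5600
P = 54.10 kW


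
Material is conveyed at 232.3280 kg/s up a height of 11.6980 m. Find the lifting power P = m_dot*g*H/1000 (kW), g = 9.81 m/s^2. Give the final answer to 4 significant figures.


P = 232.3280 * 9.81 * 11.6980 / 1000
P = 26.66 kW


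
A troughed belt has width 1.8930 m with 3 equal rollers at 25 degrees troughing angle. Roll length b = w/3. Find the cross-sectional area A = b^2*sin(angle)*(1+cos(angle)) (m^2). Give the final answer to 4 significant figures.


b = 1.8930/3 = 0.631 m
A = 0.631^2 * sin(25 deg) * (1 + cos(25 deg))
A = 0.3208 m^2


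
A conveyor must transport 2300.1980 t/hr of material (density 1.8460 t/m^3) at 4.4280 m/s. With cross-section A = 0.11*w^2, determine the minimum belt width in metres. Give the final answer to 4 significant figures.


A_req = 2300.1980 / (4.4280 * 1.8460 * 3600) = 0.078167 m^2
w = sqrt(0.078167 / 0.11)
w = 0.8430 m


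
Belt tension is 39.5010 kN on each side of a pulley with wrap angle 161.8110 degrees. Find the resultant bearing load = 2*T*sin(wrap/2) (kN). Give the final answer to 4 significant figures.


F = 2 * 39.5010 * sin(161.8110/2 deg)
F = 78.01 kN


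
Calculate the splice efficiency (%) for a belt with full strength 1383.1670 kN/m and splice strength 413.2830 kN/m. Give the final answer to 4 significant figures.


Eff = 413.2830 / 1383.1670 * 100
Eff = 29.88 %


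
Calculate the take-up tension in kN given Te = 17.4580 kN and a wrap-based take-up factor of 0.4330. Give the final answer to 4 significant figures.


T_tu = 17.4580 * 0.4330
T_tu = 7.559 kN


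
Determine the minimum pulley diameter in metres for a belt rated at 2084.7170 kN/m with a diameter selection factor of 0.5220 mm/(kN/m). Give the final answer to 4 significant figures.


D = 2084.7170 * 0.5220 / 1000
D = 1.088 m


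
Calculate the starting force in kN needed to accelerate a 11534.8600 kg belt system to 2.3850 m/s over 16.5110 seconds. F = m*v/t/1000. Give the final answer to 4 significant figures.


F = 11534.8600 * 2.3850 / 16.5110 / 1000
F = 1.666 kN


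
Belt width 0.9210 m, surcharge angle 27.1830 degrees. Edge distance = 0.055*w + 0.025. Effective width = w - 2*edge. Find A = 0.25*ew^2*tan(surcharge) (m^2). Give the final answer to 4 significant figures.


edge = 0.055*0.9210 + 0.025 = 0.075655 m
ew = 0.9210 - 2*0.075655 = 0.76969 m
A = 0.25 * 0.76969^2 * tan(27.1830 deg)
A = 0.07606 m^2


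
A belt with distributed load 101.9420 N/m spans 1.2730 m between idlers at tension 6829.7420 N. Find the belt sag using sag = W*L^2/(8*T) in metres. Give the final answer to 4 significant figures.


sag = 101.9420 * 1.2730^2 / (8 * 6829.7420)
sag = 0.003024 m


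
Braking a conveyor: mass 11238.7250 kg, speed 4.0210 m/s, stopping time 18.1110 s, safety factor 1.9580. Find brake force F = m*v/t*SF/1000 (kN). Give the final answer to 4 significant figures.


F = 11238.7250 * 4.0210 / 18.1110 * 1.9580 / 1000
F = 4.886 kN


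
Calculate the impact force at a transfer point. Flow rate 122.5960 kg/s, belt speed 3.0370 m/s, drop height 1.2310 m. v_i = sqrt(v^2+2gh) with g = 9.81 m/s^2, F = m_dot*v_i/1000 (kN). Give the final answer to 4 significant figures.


v_i = sqrt(3.0370^2 + 2*9.81*1.2310) = 5.77716 m/s
F = 122.5960 * 5.77716 / 1000
F = 0.7083 kN


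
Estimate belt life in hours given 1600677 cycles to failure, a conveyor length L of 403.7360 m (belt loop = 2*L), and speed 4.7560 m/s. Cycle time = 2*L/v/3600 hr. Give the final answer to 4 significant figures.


cycle_time = 2 * 403.7360 / 4.7560 / 3600 = 0.047161 hr
life = 1600677 * 0.047161 = 75490 hours


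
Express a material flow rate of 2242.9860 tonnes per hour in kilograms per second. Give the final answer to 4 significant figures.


m_dot = 2242.9860 * 1000 / 3600
m_dot = 623.1 kg/s


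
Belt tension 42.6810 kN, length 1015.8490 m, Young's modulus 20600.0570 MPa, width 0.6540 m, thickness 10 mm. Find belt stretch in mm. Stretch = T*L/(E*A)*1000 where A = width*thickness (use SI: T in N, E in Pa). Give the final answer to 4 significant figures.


A = 0.6540 * 0.01 = 0.00654 m^2
Stretch = 42.6810*1000 * 1015.8490 / (20600.0570e6 * 0.00654) * 1000
Stretch = 321.8 mm


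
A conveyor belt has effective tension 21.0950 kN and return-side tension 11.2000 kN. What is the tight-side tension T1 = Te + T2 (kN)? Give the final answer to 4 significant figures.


T1 = Te + T2 = 21.0950 + 11.2000
T1 = 32.30 kN


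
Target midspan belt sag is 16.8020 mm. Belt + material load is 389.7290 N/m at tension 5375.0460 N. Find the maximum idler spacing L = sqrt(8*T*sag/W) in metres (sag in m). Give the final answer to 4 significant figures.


sag = 16.8020/1000 = 0.016802 m
L = sqrt(8 * 5375.0460 * 0.016802 / 389.7290)
L = 1.362 m


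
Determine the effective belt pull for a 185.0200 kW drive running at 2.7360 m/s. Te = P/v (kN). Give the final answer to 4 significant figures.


Te = P / v = 185.0200 / 2.7360
Te = 67.62 kN


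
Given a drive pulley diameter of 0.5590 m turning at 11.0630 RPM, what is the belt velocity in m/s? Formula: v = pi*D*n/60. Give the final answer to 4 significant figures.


v = pi * 0.5590 * 11.0630 / 60
v = 0.3238 m/s


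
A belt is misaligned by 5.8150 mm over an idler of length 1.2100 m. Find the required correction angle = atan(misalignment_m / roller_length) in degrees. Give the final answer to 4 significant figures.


misalign_m = 5.8150 / 1000 = 0.005815 m
angle = atan(0.005815 / 1.2100)
angle = 0.2753 deg


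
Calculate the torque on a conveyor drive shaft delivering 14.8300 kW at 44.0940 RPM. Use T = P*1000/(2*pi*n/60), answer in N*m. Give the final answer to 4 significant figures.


omega = 2*pi*44.0940/60 = 4.61751 rad/s
T = 14.8300*1000 / 4.61751
T = 3212 N*m


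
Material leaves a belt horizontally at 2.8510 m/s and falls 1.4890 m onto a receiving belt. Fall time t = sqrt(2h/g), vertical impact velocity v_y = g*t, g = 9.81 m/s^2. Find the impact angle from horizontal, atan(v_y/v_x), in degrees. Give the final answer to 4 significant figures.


t = sqrt(2*1.4890/9.81) = 0.55097 s
v_y = 9.81 * 0.55097 = 5.40502 m/s
angle = atan(5.40502 / 2.8510) = 62.19 deg


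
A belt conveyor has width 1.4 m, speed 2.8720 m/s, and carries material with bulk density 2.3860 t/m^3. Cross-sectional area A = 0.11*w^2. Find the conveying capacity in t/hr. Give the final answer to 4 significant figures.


A = 0.11 * 1.4^2 = 0.2156 m^2
C = 0.2156 * 2.8720 * 2.3860 * 3600
C = 5319 t/hr


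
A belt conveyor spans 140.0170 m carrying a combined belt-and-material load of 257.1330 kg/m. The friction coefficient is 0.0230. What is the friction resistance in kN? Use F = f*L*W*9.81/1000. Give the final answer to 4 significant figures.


F = 0.0230 * 140.0170 * 257.1330 * 9.81 / 1000
F = 8.123 kN


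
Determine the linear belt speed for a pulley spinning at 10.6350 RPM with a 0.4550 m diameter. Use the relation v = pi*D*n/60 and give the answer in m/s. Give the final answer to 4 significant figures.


v = pi * 0.4550 * 10.6350 / 60
v = 0.2534 m/s


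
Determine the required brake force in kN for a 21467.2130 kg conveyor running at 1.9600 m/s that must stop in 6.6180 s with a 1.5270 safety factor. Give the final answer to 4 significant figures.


F = 21467.2130 * 1.9600 / 6.6180 * 1.5270 / 1000
F = 9.708 kN


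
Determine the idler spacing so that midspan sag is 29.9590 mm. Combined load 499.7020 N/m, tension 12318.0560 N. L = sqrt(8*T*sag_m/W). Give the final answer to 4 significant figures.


sag = 29.9590/1000 = 0.029959 m
L = sqrt(8 * 12318.0560 * 0.029959 / 499.7020)
L = 2.431 m


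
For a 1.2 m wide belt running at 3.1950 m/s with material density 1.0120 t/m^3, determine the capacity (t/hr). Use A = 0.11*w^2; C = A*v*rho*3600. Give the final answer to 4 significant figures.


A = 0.11 * 1.2^2 = 0.1584 m^2
C = 0.1584 * 3.1950 * 1.0120 * 3600
C = 1844 t/hr


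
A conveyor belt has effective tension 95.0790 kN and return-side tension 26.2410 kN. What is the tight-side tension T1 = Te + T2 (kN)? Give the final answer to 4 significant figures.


T1 = Te + T2 = 95.0790 + 26.2410
T1 = 121.3 kN


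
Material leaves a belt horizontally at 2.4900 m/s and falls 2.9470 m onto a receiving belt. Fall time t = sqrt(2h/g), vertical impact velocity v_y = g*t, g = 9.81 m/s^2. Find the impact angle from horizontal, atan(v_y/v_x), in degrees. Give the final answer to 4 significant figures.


t = sqrt(2*2.9470/9.81) = 0.775123 s
v_y = 9.81 * 0.775123 = 7.60396 m/s
angle = atan(7.60396 / 2.4900) = 71.87 deg


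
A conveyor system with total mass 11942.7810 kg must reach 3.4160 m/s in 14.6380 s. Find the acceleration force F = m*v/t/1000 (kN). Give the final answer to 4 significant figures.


F = 11942.7810 * 3.4160 / 14.6380 / 1000
F = 2.787 kN


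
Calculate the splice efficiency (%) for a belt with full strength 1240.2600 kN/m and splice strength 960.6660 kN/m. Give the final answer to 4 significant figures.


Eff = 960.6660 / 1240.2600 * 100
Eff = 77.46 %


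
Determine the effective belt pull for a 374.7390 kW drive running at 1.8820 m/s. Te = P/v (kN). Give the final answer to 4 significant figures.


Te = P / v = 374.7390 / 1.8820
Te = 199.1 kN


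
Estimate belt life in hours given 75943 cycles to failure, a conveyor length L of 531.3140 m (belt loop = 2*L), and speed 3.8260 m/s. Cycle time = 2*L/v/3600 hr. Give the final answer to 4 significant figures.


cycle_time = 2 * 531.3140 / 3.8260 / 3600 = 0.0771496 hr
life = 75943 * 0.0771496 = 5859 hours


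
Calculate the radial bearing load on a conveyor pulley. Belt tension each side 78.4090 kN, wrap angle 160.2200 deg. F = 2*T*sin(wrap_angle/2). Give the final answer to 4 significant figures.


F = 2 * 78.4090 * sin(160.2200/2 deg)
F = 154.5 kN


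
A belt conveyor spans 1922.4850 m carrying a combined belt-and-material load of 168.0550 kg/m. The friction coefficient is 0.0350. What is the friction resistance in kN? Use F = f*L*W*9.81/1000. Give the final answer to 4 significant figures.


F = 0.0350 * 1922.4850 * 168.0550 * 9.81 / 1000
F = 110.9 kN


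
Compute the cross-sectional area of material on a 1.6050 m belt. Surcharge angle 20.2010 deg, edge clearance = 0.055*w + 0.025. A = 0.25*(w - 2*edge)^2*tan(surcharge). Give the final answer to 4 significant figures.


edge = 0.055*1.6050 + 0.025 = 0.113275 m
ew = 1.6050 - 2*0.113275 = 1.37845 m
A = 0.25 * 1.37845^2 * tan(20.2010 deg)
A = 0.1748 m^2


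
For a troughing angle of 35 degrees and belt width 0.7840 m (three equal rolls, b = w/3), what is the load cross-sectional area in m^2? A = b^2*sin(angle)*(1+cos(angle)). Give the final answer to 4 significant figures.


b = 0.7840/3 = 0.261333 m
A = 0.261333^2 * sin(35 deg) * (1 + cos(35 deg))
A = 0.07126 m^2


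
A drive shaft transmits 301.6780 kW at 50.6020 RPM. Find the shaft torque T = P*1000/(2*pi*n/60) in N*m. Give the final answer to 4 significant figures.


omega = 2*pi*50.6020/60 = 5.29903 rad/s
T = 301.6780*1000 / 5.29903
T = 56930 N*m


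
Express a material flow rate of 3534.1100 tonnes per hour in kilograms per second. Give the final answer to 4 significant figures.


m_dot = 3534.1100 * 1000 / 3600
m_dot = 981.7 kg/s


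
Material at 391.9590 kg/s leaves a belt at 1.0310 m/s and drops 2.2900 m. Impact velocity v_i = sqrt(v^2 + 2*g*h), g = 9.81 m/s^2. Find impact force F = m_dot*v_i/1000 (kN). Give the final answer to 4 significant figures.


v_i = sqrt(1.0310^2 + 2*9.81*2.2900) = 6.7818 m/s
F = 391.9590 * 6.7818 / 1000
F = 2.658 kN


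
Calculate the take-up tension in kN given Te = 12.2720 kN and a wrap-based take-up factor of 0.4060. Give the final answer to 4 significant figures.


T_tu = 12.2720 * 0.4060
T_tu = 4.982 kN


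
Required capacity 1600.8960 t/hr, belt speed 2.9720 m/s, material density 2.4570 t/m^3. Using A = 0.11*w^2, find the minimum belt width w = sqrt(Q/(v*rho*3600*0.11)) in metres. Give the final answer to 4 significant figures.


A_req = 1600.8960 / (2.9720 * 2.4570 * 3600) = 0.0608985 m^2
w = sqrt(0.0608985 / 0.11)
w = 0.7441 m


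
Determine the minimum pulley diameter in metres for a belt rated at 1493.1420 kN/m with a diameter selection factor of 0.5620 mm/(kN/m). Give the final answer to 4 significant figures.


D = 1493.1420 * 0.5620 / 1000
D = 0.8391 m


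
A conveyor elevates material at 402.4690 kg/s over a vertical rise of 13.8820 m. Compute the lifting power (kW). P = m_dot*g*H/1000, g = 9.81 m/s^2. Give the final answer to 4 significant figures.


P = 402.4690 * 9.81 * 13.8820 / 1000
P = 54.81 kW


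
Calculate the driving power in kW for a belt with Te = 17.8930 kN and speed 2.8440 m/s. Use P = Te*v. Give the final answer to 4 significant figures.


P = Te * v = 17.8930 * 2.8440
P = 50.89 kW


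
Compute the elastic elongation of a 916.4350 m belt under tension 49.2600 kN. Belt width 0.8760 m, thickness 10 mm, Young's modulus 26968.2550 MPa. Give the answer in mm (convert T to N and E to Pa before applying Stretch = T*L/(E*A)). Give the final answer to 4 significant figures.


A = 0.8760 * 0.01 = 0.00876 m^2
Stretch = 49.2600*1000 * 916.4350 / (26968.2550e6 * 0.00876) * 1000
Stretch = 191.1 mm


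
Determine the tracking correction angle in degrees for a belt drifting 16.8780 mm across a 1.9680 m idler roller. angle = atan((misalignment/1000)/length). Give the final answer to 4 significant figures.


misalign_m = 16.8780 / 1000 = 0.016878 m
angle = atan(0.016878 / 1.9680)
angle = 0.4914 deg


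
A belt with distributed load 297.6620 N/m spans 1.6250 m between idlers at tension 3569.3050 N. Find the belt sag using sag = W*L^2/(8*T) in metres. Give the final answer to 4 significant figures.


sag = 297.6620 * 1.6250^2 / (8 * 3569.3050)
sag = 0.02753 m


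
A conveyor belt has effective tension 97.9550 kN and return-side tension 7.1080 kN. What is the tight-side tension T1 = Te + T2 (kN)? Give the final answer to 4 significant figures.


T1 = Te + T2 = 97.9550 + 7.1080
T1 = 105.1 kN


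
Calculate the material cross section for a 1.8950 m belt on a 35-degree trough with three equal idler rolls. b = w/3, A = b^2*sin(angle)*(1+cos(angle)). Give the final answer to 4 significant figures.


b = 1.8950/3 = 0.631667 m
A = 0.631667^2 * sin(35 deg) * (1 + cos(35 deg))
A = 0.4163 m^2


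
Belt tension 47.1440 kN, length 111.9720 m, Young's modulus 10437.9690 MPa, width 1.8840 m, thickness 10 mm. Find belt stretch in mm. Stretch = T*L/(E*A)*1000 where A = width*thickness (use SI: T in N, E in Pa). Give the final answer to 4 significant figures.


A = 1.8840 * 0.01 = 0.01884 m^2
Stretch = 47.1440*1000 * 111.9720 / (10437.9690e6 * 0.01884) * 1000
Stretch = 26.84 mm
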